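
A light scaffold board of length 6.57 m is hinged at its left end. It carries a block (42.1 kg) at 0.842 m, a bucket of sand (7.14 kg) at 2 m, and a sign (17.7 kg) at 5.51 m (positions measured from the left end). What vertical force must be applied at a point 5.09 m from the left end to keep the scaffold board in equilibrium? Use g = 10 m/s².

F ≈ 289 N

Taking torques about the left end:
Block: 42.1 × 10 = 421 N down at 0.842 m → arm 0.842 m, τ = 421 × 0.842 = 354.5 N·m clockwise.
Bucket of sand: 7.14 × 10 = 71.4 N down at 2 m → arm 2 m, τ = 71.4 × 2 = 142.8 N·m clockwise.
Sign: 17.7 × 10 = 177 N down at 5.51 m → arm 5.51 m, τ = 177 × 5.51 = 975.3 N·m clockwise.
Net moment of the loads = 1473 N·m clockwise.
The upward force F acts at a point 5.09 m from the left end, arm 5.09 m, giving F × 5.09 counterclockwise.
Balancing moments: F × 5.09 = 1473, giving F = 1473 / 5.09 = 289 N.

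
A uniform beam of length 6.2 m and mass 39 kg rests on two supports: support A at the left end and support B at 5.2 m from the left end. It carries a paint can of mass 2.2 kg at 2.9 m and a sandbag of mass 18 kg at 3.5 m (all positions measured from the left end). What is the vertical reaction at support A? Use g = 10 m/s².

Sum moments about support B (its reaction then has zero moment arm).
Beam weight: 39 × 10 = 390 N down at 3.1 m → arm 2.1 m, τ = 390 × 2.1 = 819 N·m counterclockwise.
Paint can: 2.2 × 10 = 22 N down at 2.9 m → arm 2.3 m, τ = 22 × 2.3 = 50.6 N·m counterclockwise.
Sandbag: 18 × 10 = 180 N down at 3.5 m → arm 1.7 m, τ = 180 × 1.7 = 306 N·m counterclockwise.
Net load moment about support B = 1176 N·m counterclockwise.
Reaction R at support A is upward at 0 m, arm 5.2 m → moment R × 5.2 clockwise.
For rotational equilibrium, R × 5.2 = 1176, so R = 226 N.

R_A ≈ 226 N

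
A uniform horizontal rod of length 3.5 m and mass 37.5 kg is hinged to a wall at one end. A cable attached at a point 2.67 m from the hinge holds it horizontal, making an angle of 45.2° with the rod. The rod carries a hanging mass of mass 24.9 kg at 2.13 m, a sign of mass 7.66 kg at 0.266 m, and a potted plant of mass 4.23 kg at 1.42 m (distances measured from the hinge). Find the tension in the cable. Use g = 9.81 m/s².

T ≈ 656 N

Taking torques about the hinge:
Beam weight: 37.5 × 9.81 = 367.9 N down at 1.75 m → arm 1.75 m, τ = 367.9 × 1.75 = 643.8 N·m clockwise.
Hanging mass: 24.9 × 9.81 = 244.3 N down at 2.13 m → arm 2.13 m, τ = 244.3 × 2.13 = 520.4 N·m clockwise.
Sign: 7.66 × 9.81 = 75.14 N down at 0.266 m → arm 0.266 m, τ = 75.14 × 0.266 = 19.99 N·m clockwise.
Potted plant: 4.23 × 9.81 = 41.5 N down at 1.42 m → arm 1.42 m, τ = 41.5 × 1.42 = 58.93 N·m clockwise.
Total clockwise load moment = 1243 N·m.
The cable tension T acts at 2.67 m; only its component perpendicular to the rod, T sinθ, produces torque. sin 45.2° = 0.7096.
Balancing moments: T × 2.67 × 0.7096 = 1243, giving T = 1243 / 1.895 = 656 N.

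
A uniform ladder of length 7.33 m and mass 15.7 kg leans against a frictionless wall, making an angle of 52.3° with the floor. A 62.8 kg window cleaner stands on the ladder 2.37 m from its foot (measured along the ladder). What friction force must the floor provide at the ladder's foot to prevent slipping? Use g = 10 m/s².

Sum moments about the foot of the ladder (the floor normal and friction both act there and drop out).
Ladder weight 15.7×10 = 157 N acts at 3.665 m along the ladder; its horizontal arm is 3.665·cos52.3° = 2.241 m → τ = 351.8 N·m clockwise.
Window cleaner: 62.8×10 = 628 N at 2.37 m → arm 1.449 m → τ = 910 N·m clockwise.
Wall normal N acts horizontally at the top; its moment arm is the height L sinθ = 7.33·sin52.3° = 5.8 m, counterclockwise.
Balancing moments: N × 5.8 = 1262, giving N = 218 N.
ΣFx = 0: friction at the foot balances the wall's push, so f = N_wall = 218 N.

f ≈ 218 N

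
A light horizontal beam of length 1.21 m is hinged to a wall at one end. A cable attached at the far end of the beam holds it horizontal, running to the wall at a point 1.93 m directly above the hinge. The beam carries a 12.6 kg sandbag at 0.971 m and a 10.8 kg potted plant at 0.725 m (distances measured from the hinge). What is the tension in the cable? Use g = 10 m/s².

T ≈ 196 N

Take moments about the hinge.
Sandbag: 12.6 × 10 = 126 N down at 0.971 m → arm 0.971 m, τ = 126 × 0.971 = 122.3 N·m clockwise.
Potted plant: 10.8 × 10 = 108 N down at 0.725 m → arm 0.725 m, τ = 108 × 0.725 = 78.3 N·m clockwise.
Total clockwise load moment = 200.6 N·m.
The cable tension T acts at 1.21 m; only its component perpendicular to the beam, T sinθ, produces torque. sinθ = h/√(h²+d²) = 1.93/√(1.93²+1.21²) = 0.8473.
Balancing moments: T × 1.21 × 0.8473 = 200.6, giving T = 200.6 / 1.025 = 196 N.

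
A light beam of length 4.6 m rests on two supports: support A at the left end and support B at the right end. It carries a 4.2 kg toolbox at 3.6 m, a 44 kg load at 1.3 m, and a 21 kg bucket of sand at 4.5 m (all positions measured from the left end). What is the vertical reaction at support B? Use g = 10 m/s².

R_B ≈ 363 N

Take moments about support A.
Toolbox: 4.2 × 10 = 42 N down at 3.6 m → arm 3.6 m, τ = 42 × 3.6 = 151.2 N·m clockwise.
Load: 44 × 10 = 440 N down at 1.3 m → arm 1.3 m, τ = 440 × 1.3 = 572 N·m clockwise.
Bucket of sand: 21 × 10 = 210 N down at 4.5 m → arm 4.5 m, τ = 210 × 4.5 = 945 N·m clockwise.
Net load moment about support A = 1668 N·m clockwise.
Reaction R at support B is upward at 4.6 m, arm 4.6 m → moment R × 4.6 counterclockwise.
For rotational equilibrium, R × 4.6 = 1668, so R = 363 N.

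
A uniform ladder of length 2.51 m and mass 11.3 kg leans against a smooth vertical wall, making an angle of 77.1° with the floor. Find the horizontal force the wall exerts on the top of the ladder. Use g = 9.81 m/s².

Taking torques about the foot of the ladder:
Ladder weight 11.3×9.81 = 110.9 N acts at 1.255 m along the ladder; its horizontal arm is 1.255·cos77.1° = 0.2802 m → τ = 31.07 N·m clockwise.
Wall normal N acts horizontally at the top; its moment arm is the height L sinθ = 2.51·sin77.1° = 2.447 m, counterclockwise.
Στ = 0 ⇒ N × 2.447 = 31.07 ⇒ N = 12.7 N.

N_wall ≈ 12.7 N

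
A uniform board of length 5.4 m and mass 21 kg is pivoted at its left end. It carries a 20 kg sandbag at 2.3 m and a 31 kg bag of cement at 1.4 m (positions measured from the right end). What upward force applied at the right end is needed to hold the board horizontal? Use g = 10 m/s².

About the left end:
Beam weight: 21 × 10 = 210 N down at 2.7 m → arm 2.7 m, τ = 210 × 2.7 = 567 N·m clockwise.
Sandbag: 20 × 10 = 200 N down at 2.3 m → arm 3.1 m, τ = 200 × 3.1 = 620 N·m clockwise.
Bag of cement: 31 × 10 = 310 N down at 1.4 m → arm 4 m, τ = 310 × 4 = 1240 N·m clockwise.
Net moment of the loads = 2427 N·m clockwise.
The upward force F acts at the right end, arm 5.4 m, giving F × 5.4 counterclockwise.
Setting net torque to zero: F × 5.4 = 2427 → F = 2427 / 5.4 = 449 N.

F ≈ 449 N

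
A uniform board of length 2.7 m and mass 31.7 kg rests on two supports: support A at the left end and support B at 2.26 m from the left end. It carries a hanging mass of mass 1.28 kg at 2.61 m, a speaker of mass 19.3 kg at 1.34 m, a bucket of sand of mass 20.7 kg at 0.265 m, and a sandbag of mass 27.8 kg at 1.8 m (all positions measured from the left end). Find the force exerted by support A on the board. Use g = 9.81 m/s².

Choose support B as the axis so its reaction then has zero moment arm.
Beam weight: 31.7 × 9.81 = 311 N down at 1.35 m → arm 0.91 m, τ = 311 × 0.91 = 283 N·m counterclockwise.
Hanging mass: 1.28 × 9.81 = 12.56 N down at 2.61 m → arm 0.35 m, τ = 12.56 × 0.35 = 4.396 N·m clockwise.
Speaker: 19.3 × 9.81 = 189.3 N down at 1.34 m → arm 0.92 m, τ = 189.3 × 0.92 = 174.2 N·m counterclockwise.
Bucket of sand: 20.7 × 9.81 = 203.1 N down at 0.265 m → arm 1.995 m, τ = 203.1 × 1.995 = 405.2 N·m counterclockwise.
Sandbag: 27.8 × 9.81 = 272.7 N down at 1.8 m → arm 0.46 m, τ = 272.7 × 0.46 = 125.4 N·m counterclockwise.
Net load moment about support B = 983.4 N·m counterclockwise.
Reaction R at support A is upward at 0 m, arm 2.26 m → moment R × 2.26 clockwise.
Balancing moments: R × 2.26 = 983.4, giving R = 435 N.

R_A ≈ 435 N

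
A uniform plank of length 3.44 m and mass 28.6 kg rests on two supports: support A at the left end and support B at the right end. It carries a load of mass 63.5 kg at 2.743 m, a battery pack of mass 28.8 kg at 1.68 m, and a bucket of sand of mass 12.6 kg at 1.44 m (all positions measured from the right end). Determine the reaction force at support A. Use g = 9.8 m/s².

R_A ≈ 826 N

Choose support B as the axis so its reaction then has zero moment arm.
Beam weight: 28.6 × 9.8 = 280.3 N down at 1.72 m → arm 1.72 m, τ = 280.3 × 1.72 = 482.1 N·m counterclockwise.
Load: 63.5 × 9.8 = 622.3 N down at 2.743 m → arm 2.743 m, τ = 622.3 × 2.743 = 1707 N·m counterclockwise.
Battery pack: 28.8 × 9.8 = 282.2 N down at 1.68 m → arm 1.68 m, τ = 282.2 × 1.68 = 474.1 N·m counterclockwise.
Bucket of sand: 12.6 × 9.8 = 123.5 N down at 1.44 m → arm 1.44 m, τ = 123.5 × 1.44 = 177.8 N·m counterclockwise.
Net load moment about support B = 2841 N·m counterclockwise.
Reaction R at support A is upward at 3.44 m, arm 3.44 m → moment R × 3.44 clockwise.
For rotational equilibrium, R × 3.44 = 2841, so R = 826 N.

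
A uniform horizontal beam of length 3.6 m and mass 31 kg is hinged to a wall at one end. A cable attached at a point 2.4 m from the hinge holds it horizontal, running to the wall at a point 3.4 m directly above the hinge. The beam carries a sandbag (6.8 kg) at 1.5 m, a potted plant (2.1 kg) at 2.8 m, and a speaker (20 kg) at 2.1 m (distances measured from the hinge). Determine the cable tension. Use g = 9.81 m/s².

T ≈ 570 N

Sum moments about the hinge (the unknown hinge reaction has zero arm there).
Beam weight: 31 × 9.81 = 304.1 N down at 1.8 m → arm 1.8 m, τ = 304.1 × 1.8 = 547.4 N·m clockwise.
Sandbag: 6.8 × 9.81 = 66.71 N down at 1.5 m → arm 1.5 m, τ = 66.71 × 1.5 = 100.1 N·m clockwise.
Potted plant: 2.1 × 9.81 = 20.6 N down at 2.8 m → arm 2.8 m, τ = 20.6 × 2.8 = 57.68 N·m clockwise.
Speaker: 20 × 9.81 = 196.2 N down at 2.1 m → arm 2.1 m, τ = 196.2 × 2.1 = 412 N·m clockwise.
Total clockwise load moment = 1117 N·m.
The cable tension T acts at 2.4 m; only its component perpendicular to the beam, T sinθ, produces torque. sinθ = h/√(h²+d²) = 3.4/√(3.4²+2.4²) = 0.817.
Balancing moments: T × 2.4 × 0.817 = 1117, giving T = 1117 / 1.961 = 570 N.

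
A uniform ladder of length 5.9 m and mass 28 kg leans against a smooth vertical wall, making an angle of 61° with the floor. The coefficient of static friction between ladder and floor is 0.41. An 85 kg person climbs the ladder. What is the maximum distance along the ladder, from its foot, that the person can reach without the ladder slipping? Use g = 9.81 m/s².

Taking torques about the foot of the ladder:
Ladder weight 28×9.81 = 274.7 N acts at 2.95 m along the ladder; its horizontal arm is 2.95·cos61° = 1.43 m → τ = 392.8 N·m clockwise.
Person weight 85×9.81 = 833.9 N at distance d → arm d·cos61° → τ = 833.9·d·0.4848 clockwise.
Wall normal N at the top has arm L sinθ = 5.16 m counterclockwise, so Στ = 0 gives N·5.16 = 392.8 + 404.3·d.
ΣFy = 0 ⇒ N_floor = 1109 N, so the maximum friction is μ_s·N_floor = 0.41×1109 = 454.7 N. ΣFx = 0 ⇒ N_wall = f, so at the slipping point N = 454.7 N.
Substituting: 454.7×5.16 = 392.8 + 404.3·d ⇒ d = (2346 − 392.8) / 404.3 = 4.83 m.

d ≈ 4.83 m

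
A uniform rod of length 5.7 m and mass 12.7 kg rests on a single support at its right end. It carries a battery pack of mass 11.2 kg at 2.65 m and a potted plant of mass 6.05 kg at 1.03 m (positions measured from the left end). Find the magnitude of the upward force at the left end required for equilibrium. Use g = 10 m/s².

Take moments about the right end.
Beam weight: 12.7 × 10 = 127 N down at 2.85 m → arm 2.85 m, τ = 127 × 2.85 = 361.9 N·m counterclockwise.
Battery pack: 11.2 × 10 = 112 N down at 2.65 m → arm 3.05 m, τ = 112 × 3.05 = 341.6 N·m counterclockwise.
Potted plant: 6.05 × 10 = 60.5 N down at 1.03 m → arm 4.67 m, τ = 60.5 × 4.67 = 282.5 N·m counterclockwise.
Net moment of the loads = 986 N·m counterclockwise.
The upward force F acts at the left end, arm 5.7 m, giving F × 5.7 clockwise.
Balancing moments: F × 5.7 = 986, giving F = 986 / 5.7 = 173 N.

F ≈ 173 N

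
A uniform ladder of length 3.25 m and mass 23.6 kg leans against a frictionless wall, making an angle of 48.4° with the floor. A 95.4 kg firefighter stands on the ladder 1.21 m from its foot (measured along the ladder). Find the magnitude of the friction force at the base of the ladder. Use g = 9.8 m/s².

Choose the foot of the ladder as the axis so the floor normal and friction both act there and drop out.
Ladder weight 23.6×9.8 = 231.3 N acts at 1.625 m along the ladder; its horizontal arm is 1.625·cos48.4° = 1.079 m → τ = 249.6 N·m clockwise.
Firefighter: 95.4×9.8 = 934.9 N at 1.21 m → arm 0.8034 m → τ = 751.1 N·m clockwise.
Wall normal N acts horizontally at the top; its moment arm is the height L sinθ = 3.25·sin48.4° = 2.43 m, counterclockwise.
For rotational equilibrium, N × 2.43 = 1001, so N = 412 N.
ΣFx = 0: friction at the foot balances the wall's push, so f = N_wall = 412 N.

f ≈ 412 N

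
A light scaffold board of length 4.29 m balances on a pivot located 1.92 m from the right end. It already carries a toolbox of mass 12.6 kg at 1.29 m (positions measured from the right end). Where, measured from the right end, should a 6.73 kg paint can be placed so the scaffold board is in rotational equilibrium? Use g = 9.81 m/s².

Choose the pivot (at 1.92 m from the right end) as the axis so the support reaction has zero arm there.
Toolbox: 12.6 × 9.81 = 123.6 N down at 1.29 m → arm 0.63 m, τ = 123.6 × 0.63 = 77.87 N·m clockwise.
Net moment of existing loads = 77.87 N·m clockwise.
The paint can weighs 6.73 × 9.81 = 66.02 N and must supply an equal counterclockwise moment, so its lever arm about the pivot is 77.87 / 66.02 = 1.18 m.
That puts it at 1.92 + 1.18 = 3.1 m from the right end.

x ≈ 3.1 m from the right end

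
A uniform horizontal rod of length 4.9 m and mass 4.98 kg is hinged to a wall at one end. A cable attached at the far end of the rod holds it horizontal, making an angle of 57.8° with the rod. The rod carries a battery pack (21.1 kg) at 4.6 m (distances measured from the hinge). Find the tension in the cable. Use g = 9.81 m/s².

About the hinge:
Beam weight: 4.98 × 9.81 = 48.85 N down at 2.45 m → arm 2.45 m, τ = 48.85 × 2.45 = 119.7 N·m clockwise.
Battery pack: 21.1 × 9.81 = 207 N down at 4.6 m → arm 4.6 m, τ = 207 × 4.6 = 952.2 N·m clockwise.
Total clockwise load moment = 1072 N·m.
The cable tension T acts at 4.9 m; only its component perpendicular to the rod, T sinθ, produces torque. sin 57.8° = 0.8462.
Setting net torque to zero: T × 4.9 × 0.8462 = 1072 → T = 1072 / 4.146 = 259 N.

T ≈ 259 N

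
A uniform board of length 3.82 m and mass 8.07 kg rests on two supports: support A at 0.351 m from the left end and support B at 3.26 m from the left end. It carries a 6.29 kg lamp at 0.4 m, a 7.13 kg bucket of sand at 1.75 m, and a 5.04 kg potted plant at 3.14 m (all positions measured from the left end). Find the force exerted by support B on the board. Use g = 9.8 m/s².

R_B ≈ 124 N

Taking torques about support A:
Beam weight: 8.07 × 9.8 = 79.09 N down at 1.91 m → arm 1.559 m, τ = 79.09 × 1.559 = 123.3 N·m clockwise.
Lamp: 6.29 × 9.8 = 61.64 N down at 0.4 m → arm 0.049 m, τ = 61.64 × 0.049 = 3.02 N·m clockwise.
Bucket of sand: 7.13 × 9.8 = 69.87 N down at 1.75 m → arm 1.399 m, τ = 69.87 × 1.399 = 97.75 N·m clockwise.
Potted plant: 5.04 × 9.8 = 49.39 N down at 3.14 m → arm 2.789 m, τ = 49.39 × 2.789 = 137.7 N·m clockwise.
Net load moment about support A = 361.8 N·m clockwise.
Reaction R at support B is upward at 3.26 m, arm 2.909 m → moment R × 2.909 counterclockwise.
Balancing moments: R × 2.909 = 361.8, giving R = 124 N.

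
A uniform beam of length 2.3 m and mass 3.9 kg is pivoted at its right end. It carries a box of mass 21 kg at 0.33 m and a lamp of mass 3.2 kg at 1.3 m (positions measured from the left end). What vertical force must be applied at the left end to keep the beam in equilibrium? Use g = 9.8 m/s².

Take moments about the right end.
Beam weight: 3.9 × 9.8 = 38.22 N down at 1.15 m → arm 1.15 m, τ = 38.22 × 1.15 = 43.95 N·m counterclockwise.
Box: 21 × 9.8 = 205.8 N down at 0.33 m → arm 1.97 m, τ = 205.8 × 1.97 = 405.4 N·m counterclockwise.
Lamp: 3.2 × 9.8 = 31.36 N down at 1.3 m → arm 1 m, τ = 31.36 × 1 = 31.36 N·m counterclockwise.
Net moment of the loads = 480.7 N·m counterclockwise.
The upward force F acts at the left end, arm 2.3 m, giving F × 2.3 clockwise.
For rotational equilibrium, F × 2.3 = 480.7, so F = 480.7 / 2.3 = 209 N.

F ≈ 209 N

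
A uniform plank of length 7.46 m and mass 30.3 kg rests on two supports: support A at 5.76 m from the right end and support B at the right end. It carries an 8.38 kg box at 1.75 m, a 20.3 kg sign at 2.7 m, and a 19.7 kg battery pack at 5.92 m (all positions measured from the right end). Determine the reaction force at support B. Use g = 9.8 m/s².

Choose support A as the axis so its reaction then has zero moment arm.
Beam weight: 30.3 × 9.8 = 296.9 N down at 3.73 m → arm 2.03 m, τ = 296.9 × 2.03 = 602.7 N·m clockwise.
Box: 8.38 × 9.8 = 82.12 N down at 1.75 m → arm 4.01 m, τ = 82.12 × 4.01 = 329.3 N·m clockwise.
Sign: 20.3 × 9.8 = 198.9 N down at 2.7 m → arm 3.06 m, τ = 198.9 × 3.06 = 608.6 N·m clockwise.
Battery pack: 19.7 × 9.8 = 193.1 N down at 5.92 m → arm 0.16 m, τ = 193.1 × 0.16 = 30.9 N·m counterclockwise.
Net load moment about support A = 1510 N·m clockwise.
Reaction R at support B is upward at 0 m, arm 5.76 m → moment R × 5.76 counterclockwise.
Στ = 0 ⇒ R × 5.76 = 1510 ⇒ R = 262 N.

R_B ≈ 262 N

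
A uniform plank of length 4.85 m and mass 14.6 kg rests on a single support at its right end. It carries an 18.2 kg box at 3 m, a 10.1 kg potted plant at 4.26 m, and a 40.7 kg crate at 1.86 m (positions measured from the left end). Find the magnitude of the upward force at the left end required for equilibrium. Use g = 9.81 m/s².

About the right end:
Beam weight: 14.6 × 9.81 = 143.2 N down at 2.425 m → arm 2.425 m, τ = 143.2 × 2.425 = 347.3 N·m counterclockwise.
Box: 18.2 × 9.81 = 178.5 N down at 3 m → arm 1.85 m, τ = 178.5 × 1.85 = 330.2 N·m counterclockwise.
Potted plant: 10.1 × 9.81 = 99.08 N down at 4.26 m → arm 0.59 m, τ = 99.08 × 0.59 = 58.46 N·m counterclockwise.
Crate: 40.7 × 9.81 = 399.3 N down at 1.86 m → arm 2.99 m, τ = 399.3 × 2.99 = 1194 N·m counterclockwise.
Net moment of the loads = 1930 N·m counterclockwise.
The upward force F acts at the left end, arm 4.85 m, giving F × 4.85 clockwise.
Στ = 0 ⇒ F × 4.85 = 1930 ⇒ F = 1930 / 4.85 = 398 N.

F ≈ 398 N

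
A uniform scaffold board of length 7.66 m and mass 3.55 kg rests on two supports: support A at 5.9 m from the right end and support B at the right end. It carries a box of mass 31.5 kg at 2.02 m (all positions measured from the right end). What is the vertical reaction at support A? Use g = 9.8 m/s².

R_A ≈ 128 N

About support B:
Beam weight: 3.55 × 9.8 = 34.79 N down at 3.83 m → arm 3.83 m, τ = 34.79 × 3.83 = 133.2 N·m counterclockwise.
Box: 31.5 × 9.8 = 308.7 N down at 2.02 m → arm 2.02 m, τ = 308.7 × 2.02 = 623.6 N·m counterclockwise.
Net load moment about support B = 756.8 N·m counterclockwise.
Reaction R at support A is upward at 5.9 m, arm 5.9 m → moment R × 5.9 clockwise.
Στ = 0 ⇒ R × 5.9 = 756.8 ⇒ R = 128 N.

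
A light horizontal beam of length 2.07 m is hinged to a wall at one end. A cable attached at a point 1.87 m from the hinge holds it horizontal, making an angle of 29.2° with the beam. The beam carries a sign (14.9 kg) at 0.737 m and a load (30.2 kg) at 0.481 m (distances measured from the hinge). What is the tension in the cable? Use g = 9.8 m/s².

T ≈ 274 N

About the hinge:
Sign: 14.9 × 9.8 = 146 N down at 0.737 m → arm 0.737 m, τ = 146 × 0.737 = 107.6 N·m clockwise.
Load: 30.2 × 9.8 = 296 N down at 0.481 m → arm 0.481 m, τ = 296 × 0.481 = 142.4 N·m clockwise.
Total clockwise load moment = 250 N·m.
The cable tension T acts at 1.87 m; only its component perpendicular to the beam, T sinθ, produces torque. sin 29.2° = 0.4879.
Setting net torque to zero: T × 1.87 × 0.4879 = 250 → T = 250 / 0.9124 = 274 N.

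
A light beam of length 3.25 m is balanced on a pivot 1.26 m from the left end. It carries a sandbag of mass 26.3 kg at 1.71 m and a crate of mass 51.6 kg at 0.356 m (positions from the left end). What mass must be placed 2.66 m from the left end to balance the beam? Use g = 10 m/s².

Take moments about the pivot (at 1.26 m from the left end).
Sandbag: 26.3 × 10 = 263 N down at 1.71 m → arm 0.45 m, τ = 263 × 0.45 = 118.4 N·m clockwise.
Crate: 51.6 × 10 = 516 N down at 0.356 m → arm 0.904 m, τ = 516 × 0.904 = 466.5 N·m counterclockwise.
Net moment of known loads = 348.1 N·m counterclockwise.
An unknown mass m at 2.66 m has arm 1.4 m; its moment is m·g·1.4 clockwise.
Στ = 0 ⇒ m × 10 × 1.4 = 348.1 ⇒ m = 348.1 / (10 × 1.4) = 24.9 kg.

m ≈ 24.9 kg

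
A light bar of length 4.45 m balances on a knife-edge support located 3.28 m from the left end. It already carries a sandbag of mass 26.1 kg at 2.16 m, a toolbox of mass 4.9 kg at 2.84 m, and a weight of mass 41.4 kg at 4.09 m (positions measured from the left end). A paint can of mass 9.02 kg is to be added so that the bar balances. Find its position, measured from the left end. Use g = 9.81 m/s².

x ≈ 3.04 m from the left end

Sum moments about the knife-edge support (at 3.28 m from the left end) (the support reaction has zero arm there).
Sandbag: 26.1 × 9.81 = 256 N down at 2.16 m → arm 1.12 m, τ = 256 × 1.12 = 286.7 N·m counterclockwise.
Toolbox: 4.9 × 9.81 = 48.07 N down at 2.84 m → arm 0.44 m, τ = 48.07 × 0.44 = 21.15 N·m counterclockwise.
Weight: 41.4 × 9.81 = 406.1 N down at 4.09 m → arm 0.81 m, τ = 406.1 × 0.81 = 328.9 N·m clockwise.
Net moment of existing loads = 21.05 N·m clockwise.
The paint can weighs 9.02 × 9.81 = 88.49 N and must supply an equal counterclockwise moment, so its lever arm about the knife-edge support is 21.05 / 88.49 = 0.238 m.
That puts it at 3.28 − 0.238 = 3.04 m from the left end.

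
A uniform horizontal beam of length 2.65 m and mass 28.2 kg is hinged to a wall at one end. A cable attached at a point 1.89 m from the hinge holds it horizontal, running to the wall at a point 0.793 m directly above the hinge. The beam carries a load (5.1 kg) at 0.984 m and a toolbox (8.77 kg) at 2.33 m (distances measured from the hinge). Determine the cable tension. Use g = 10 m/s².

About the hinge:
Beam weight: 28.2 × 10 = 282 N down at 1.325 m → arm 1.325 m, τ = 282 × 1.325 = 373.6 N·m clockwise.
Load: 5.1 × 10 = 51 N down at 0.984 m → arm 0.984 m, τ = 51 × 0.984 = 50.18 N·m clockwise.
Toolbox: 8.77 × 10 = 87.7 N down at 2.33 m → arm 2.33 m, τ = 87.7 × 2.33 = 204.3 N·m clockwise.
Total clockwise load moment = 628.1 N·m.
The cable tension T acts at 1.89 m; only its component perpendicular to the beam, T sinθ, produces torque. sinθ = h/√(h²+d²) = 0.793/√(0.793²+1.89²) = 0.3869.
For rotational equilibrium, T × 1.89 × 0.3869 = 628.1, so T = 628.1 / 0.7312 = 859 N.

T ≈ 859 N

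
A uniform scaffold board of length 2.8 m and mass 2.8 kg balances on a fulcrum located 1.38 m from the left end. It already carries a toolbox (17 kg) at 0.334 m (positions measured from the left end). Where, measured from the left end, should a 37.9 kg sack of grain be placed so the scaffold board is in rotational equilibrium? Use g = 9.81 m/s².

About the fulcrum (at 1.38 m from the left end):
Beam weight: 2.8 × 9.81 = 27.47 N down at 1.4 m → arm 0.02 m, τ = 27.47 × 0.02 = 0.5494 N·m clockwise.
Toolbox: 17 × 9.81 = 166.8 N down at 0.334 m → arm 1.046 m, τ = 166.8 × 1.046 = 174.5 N·m counterclockwise.
Net moment of existing loads = 174 N·m counterclockwise.
The sack of grain weighs 37.9 × 9.81 = 371.8 N and must supply an equal clockwise moment, so its lever arm about the fulcrum is 174 / 371.8 = 0.468 m.
That puts it at 1.38 + 0.468 = 1.85 m from the left end.

x ≈ 1.85 m from the left end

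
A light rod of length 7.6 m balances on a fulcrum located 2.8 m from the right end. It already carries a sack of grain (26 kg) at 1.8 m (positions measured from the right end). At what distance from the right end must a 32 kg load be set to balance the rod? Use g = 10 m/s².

Choose the fulcrum (at 2.8 m from the right end) as the axis so the support reaction has zero arm there.
Sack of grain: 26 × 10 = 260 N down at 1.8 m → arm 1 m, τ = 260 × 1 = 260 N·m clockwise.
Net moment of existing loads = 260 N·m clockwise.
The load weighs 32 × 10 = 320 N and must supply an equal counterclockwise moment, so its lever arm about the fulcrum is 260 / 320 = 0.812 m.
That puts it at 2.8 + 0.812 = 3.61 m from the right end.

x ≈ 3.61 m from the right end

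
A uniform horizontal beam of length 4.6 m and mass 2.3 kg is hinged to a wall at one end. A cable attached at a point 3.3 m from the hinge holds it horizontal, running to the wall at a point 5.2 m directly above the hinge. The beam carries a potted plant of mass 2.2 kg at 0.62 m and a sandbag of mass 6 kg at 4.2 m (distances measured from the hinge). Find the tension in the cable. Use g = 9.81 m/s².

T ≈ 112 N

Take moments about the hinge.
Beam weight: 2.3 × 9.81 = 22.56 N down at 2.3 m → arm 2.3 m, τ = 22.56 × 2.3 = 51.89 N·m clockwise.
Potted plant: 2.2 × 9.81 = 21.58 N down at 0.62 m → arm 0.62 m, τ = 21.58 × 0.62 = 13.38 N·m clockwise.
Sandbag: 6 × 9.81 = 58.86 N down at 4.2 m → arm 4.2 m, τ = 58.86 × 4.2 = 247.2 N·m clockwise.
Total clockwise load moment = 312.5 N·m.
The cable tension T acts at 3.3 m; only its component perpendicular to the beam, T sinθ, produces torque. sinθ = h/√(h²+d²) = 5.2/√(5.2²+3.3²) = 0.8443.
Balancing moments: T × 3.3 × 0.8443 = 312.5, giving T = 312.5 / 2.786 = 112 N.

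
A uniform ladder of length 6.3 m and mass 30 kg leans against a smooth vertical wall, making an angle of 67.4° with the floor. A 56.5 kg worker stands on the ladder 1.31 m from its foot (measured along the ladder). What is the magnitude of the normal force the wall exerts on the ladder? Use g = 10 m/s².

N_wall ≈ 111 N

Sum moments about the foot of the ladder (the floor normal and friction both act there and drop out).
Ladder weight 30×10 = 300 N acts at 3.15 m along the ladder; its horizontal arm is 3.15·cos67.4° = 1.211 m → τ = 363.3 N·m clockwise.
Worker: 56.5×10 = 565 N at 1.31 m → arm 0.5034 m → τ = 284.4 N·m clockwise.
Wall normal N acts horizontally at the top; its moment arm is the height L sinθ = 6.3·sin67.4° = 5.816 m, counterclockwise.
Στ = 0 ⇒ N × 5.816 = 647.7 ⇒ N = 111 N.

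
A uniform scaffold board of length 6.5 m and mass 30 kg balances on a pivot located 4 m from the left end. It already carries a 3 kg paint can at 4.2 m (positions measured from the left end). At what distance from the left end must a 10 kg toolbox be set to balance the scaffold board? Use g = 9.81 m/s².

x ≈ 6.19 m from the left end

About the pivot (at 4 m from the left end):
Beam weight: 30 × 9.81 = 294.3 N down at 3.25 m → arm 0.75 m, τ = 294.3 × 0.75 = 220.7 N·m counterclockwise.
Paint can: 3 × 9.81 = 29.43 N down at 4.2 m → arm 0.2 m, τ = 29.43 × 0.2 = 5.886 N·m clockwise.
Net moment of existing loads = 214.8 N·m counterclockwise.
The toolbox weighs 10 × 9.81 = 98.1 N and must supply an equal clockwise moment, so its lever arm about the pivot is 214.8 / 98.1 = 2.19 m.
That puts it at 4 + 2.19 = 6.19 m from the left end.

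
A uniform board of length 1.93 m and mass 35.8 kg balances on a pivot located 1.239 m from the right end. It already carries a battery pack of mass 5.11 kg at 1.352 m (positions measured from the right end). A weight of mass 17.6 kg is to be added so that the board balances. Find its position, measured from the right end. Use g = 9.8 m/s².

x ≈ 1.76 m from the right end

Choose the pivot (at 1.239 m from the right end) as the axis so the support reaction has zero arm there.
Beam weight: 35.8 × 9.8 = 350.8 N down at 0.965 m → arm 0.274 m, τ = 350.8 × 0.274 = 96.12 N·m clockwise.
Battery pack: 5.11 × 9.8 = 50.08 N down at 1.352 m → arm 0.113 m, τ = 50.08 × 0.113 = 5.659 N·m counterclockwise.
Net moment of existing loads = 90.46 N·m clockwise.
The weight weighs 17.6 × 9.8 = 172.5 N and must supply an equal counterclockwise moment, so its lever arm about the pivot is 90.46 / 172.5 = 0.524 m.
That puts it at 1.239 + 0.524 = 1.76 m from the right end.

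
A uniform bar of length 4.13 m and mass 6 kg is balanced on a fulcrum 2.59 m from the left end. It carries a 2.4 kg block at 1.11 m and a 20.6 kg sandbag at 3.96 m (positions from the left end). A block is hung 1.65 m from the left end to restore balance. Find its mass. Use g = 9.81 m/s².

About the fulcrum (at 2.59 m from the left end):
Beam weight: 6 × 9.81 = 58.86 N down at 2.065 m → arm 0.525 m, τ = 58.86 × 0.525 = 30.9 N·m counterclockwise.
Block: 2.4 × 9.81 = 23.54 N down at 1.11 m → arm 1.48 m, τ = 23.54 × 1.48 = 34.84 N·m counterclockwise.
Sandbag: 20.6 × 9.81 = 202.1 N down at 3.96 m → arm 1.37 m, τ = 202.1 × 1.37 = 276.9 N·m clockwise.
Net moment of known loads = 211.2 N·m clockwise.
An unknown mass m at 1.65 m has arm 0.94 m; its moment is m·g·0.94 counterclockwise.
Balancing moments: m × 9.81 × 0.94 = 211.2, giving m = 211.2 / (9.81 × 0.94) = 22.9 kg.

m ≈ 22.9 kg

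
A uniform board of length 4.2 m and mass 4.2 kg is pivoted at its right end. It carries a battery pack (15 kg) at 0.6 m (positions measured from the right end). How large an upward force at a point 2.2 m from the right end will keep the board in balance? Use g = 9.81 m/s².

About the right end:
Beam weight: 4.2 × 9.81 = 41.2 N down at 2.1 m → arm 2.1 m, τ = 41.2 × 2.1 = 86.52 N·m counterclockwise.
Battery pack: 15 × 9.81 = 147.2 N down at 0.6 m → arm 0.6 m, τ = 147.2 × 0.6 = 88.32 N·m counterclockwise.
Net moment of the loads = 174.8 N·m counterclockwise.
The upward force F acts at a point 2.2 m from the right end, arm 2.2 m, giving F × 2.2 clockwise.
Balancing moments: F × 2.2 = 174.8, giving F = 174.8 / 2.2 = 79.5 N.

F ≈ 79.5 N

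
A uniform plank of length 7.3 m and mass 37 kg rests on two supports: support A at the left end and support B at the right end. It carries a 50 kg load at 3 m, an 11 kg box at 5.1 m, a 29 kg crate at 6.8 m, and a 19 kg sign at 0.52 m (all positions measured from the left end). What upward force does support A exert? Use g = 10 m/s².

R_A ≈ 709 N

About support B:
Beam weight: 37 × 10 = 370 N down at 3.65 m → arm 3.65 m, τ = 370 × 3.65 = 1350 N·m counterclockwise.
Load: 50 × 10 = 500 N down at 3 m → arm 4.3 m, τ = 500 × 4.3 = 2150 N·m counterclockwise.
Box: 11 × 10 = 110 N down at 5.1 m → arm 2.2 m, τ = 110 × 2.2 = 242 N·m counterclockwise.
Crate: 29 × 10 = 290 N down at 6.8 m → arm 0.5 m, τ = 290 × 0.5 = 145 N·m counterclockwise.
Sign: 19 × 10 = 190 N down at 0.52 m → arm 6.78 m, τ = 190 × 6.78 = 1288 N·m counterclockwise.
Net load moment about support B = 5175 N·m counterclockwise.
Reaction R at support A is upward at 0 m, arm 7.3 m → moment R × 7.3 clockwise.
Setting net torque to zero: R × 7.3 = 5175 → R = 709 N.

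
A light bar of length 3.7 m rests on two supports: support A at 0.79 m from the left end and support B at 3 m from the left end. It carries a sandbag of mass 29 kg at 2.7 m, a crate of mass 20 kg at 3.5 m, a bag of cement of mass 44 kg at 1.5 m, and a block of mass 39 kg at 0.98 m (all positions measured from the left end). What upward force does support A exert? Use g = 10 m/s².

R_A ≈ 649 N

Taking torques about support B:
Sandbag: 29 × 10 = 290 N down at 2.7 m → arm 0.3 m, τ = 290 × 0.3 = 87 N·m counterclockwise.
Crate: 20 × 10 = 200 N down at 3.5 m → arm 0.5 m, τ = 200 × 0.5 = 100 N·m clockwise.
Bag of cement: 44 × 10 = 440 N down at 1.5 m → arm 1.5 m, τ = 440 × 1.5 = 660 N·m counterclockwise.
Block: 39 × 10 = 390 N down at 0.98 m → arm 2.02 m, τ = 390 × 2.02 = 787.8 N·m counterclockwise.
Net load moment about support B = 1435 N·m counterclockwise.
Reaction R at support A is upward at 0.79 m, arm 2.21 m → moment R × 2.21 clockwise.
Στ = 0 ⇒ R × 2.21 = 1435 ⇒ R = 649 N.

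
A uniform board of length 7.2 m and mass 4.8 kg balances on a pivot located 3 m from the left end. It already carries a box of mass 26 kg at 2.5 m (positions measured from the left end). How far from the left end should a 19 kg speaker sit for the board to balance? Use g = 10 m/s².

x ≈ 3.53 m from the left end

Taking torques about the pivot (at 3 m from the left end):
Beam weight: 4.8 × 10 = 48 N down at 3.6 m → arm 0.6 m, τ = 48 × 0.6 = 28.8 N·m clockwise.
Box: 26 × 10 = 260 N down at 2.5 m → arm 0.5 m, τ = 260 × 0.5 = 130 N·m counterclockwise.
Net moment of existing loads = 101.2 N·m counterclockwise.
The speaker weighs 19 × 10 = 190 N and must supply an equal clockwise moment, so its lever arm about the pivot is 101.2 / 190 = 0.533 m.
That puts it at 3 + 0.533 = 3.53 m from the left end.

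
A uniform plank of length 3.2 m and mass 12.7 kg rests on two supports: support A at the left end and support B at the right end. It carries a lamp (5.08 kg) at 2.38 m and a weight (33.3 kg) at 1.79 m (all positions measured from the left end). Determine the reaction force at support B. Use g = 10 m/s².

R_B ≈ 288 N

About support A:
Beam weight: 12.7 × 10 = 127 N down at 1.6 m → arm 1.6 m, τ = 127 × 1.6 = 203.2 N·m clockwise.
Lamp: 5.08 × 10 = 50.8 N down at 2.38 m → arm 2.38 m, τ = 50.8 × 2.38 = 120.9 N·m clockwise.
Weight: 33.3 × 10 = 333 N down at 1.79 m → arm 1.79 m, τ = 333 × 1.79 = 596.1 N·m clockwise.
Net load moment about support A = 920.2 N·m clockwise.
Reaction R at support B is upward at 3.2 m, arm 3.2 m → moment R × 3.2 counterclockwise.
Στ = 0 ⇒ R × 3.2 = 920.2 ⇒ R = 288 N.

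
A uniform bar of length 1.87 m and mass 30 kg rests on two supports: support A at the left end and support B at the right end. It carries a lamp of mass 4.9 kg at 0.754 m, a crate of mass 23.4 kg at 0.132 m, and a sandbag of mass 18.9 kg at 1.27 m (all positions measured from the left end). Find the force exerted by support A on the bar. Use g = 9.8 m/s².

R_A ≈ 448 N

Take moments about support B.
Beam weight: 30 × 9.8 = 294 N down at 0.935 m → arm 0.935 m, τ = 294 × 0.935 = 274.9 N·m counterclockwise.
Lamp: 4.9 × 9.8 = 48.02 N down at 0.754 m → arm 1.116 m, τ = 48.02 × 1.116 = 53.59 N·m counterclockwise.
Crate: 23.4 × 9.8 = 229.3 N down at 0.132 m → arm 1.738 m, τ = 229.3 × 1.738 = 398.5 N·m counterclockwise.
Sandbag: 18.9 × 9.8 = 185.2 N down at 1.27 m → arm 0.6 m, τ = 185.2 × 0.6 = 111.1 N·m counterclockwise.
Net load moment about support B = 838.1 N·m counterclockwise.
Reaction R at support A is upward at 0 m, arm 1.87 m → moment R × 1.87 clockwise.
Setting net torque to zero: R × 1.87 = 838.1 → R = 448 N.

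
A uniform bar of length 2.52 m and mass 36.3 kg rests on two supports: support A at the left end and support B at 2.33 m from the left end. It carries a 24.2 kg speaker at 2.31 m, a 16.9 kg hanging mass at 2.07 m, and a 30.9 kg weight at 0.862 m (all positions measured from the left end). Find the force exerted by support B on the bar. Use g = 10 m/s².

Sum moments about support A (its reaction then has zero moment arm).
Beam weight: 36.3 × 10 = 363 N down at 1.26 m → arm 1.26 m, τ = 363 × 1.26 = 457.4 N·m clockwise.
Speaker: 24.2 × 10 = 242 N down at 2.31 m → arm 2.31 m, τ = 242 × 2.31 = 559 N·m clockwise.
Hanging mass: 16.9 × 10 = 169 N down at 2.07 m → arm 2.07 m, τ = 169 × 2.07 = 349.8 N·m clockwise.
Weight: 30.9 × 10 = 309 N down at 0.862 m → arm 0.862 m, τ = 309 × 0.862 = 266.4 N·m clockwise.
Net load moment about support A = 1633 N·m clockwise.
Reaction R at support B is upward at 2.33 m, arm 2.33 m → moment R × 2.33 counterclockwise.
Στ = 0 ⇒ R × 2.33 = 1633 ⇒ R = 701 N.

R_B ≈ 701 N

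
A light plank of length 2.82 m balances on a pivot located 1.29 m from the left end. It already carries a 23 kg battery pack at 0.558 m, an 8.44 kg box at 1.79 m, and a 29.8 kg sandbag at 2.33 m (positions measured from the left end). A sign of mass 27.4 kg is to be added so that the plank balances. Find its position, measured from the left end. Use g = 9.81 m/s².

x ≈ 0.619 m from the left end

Take moments about the pivot (at 1.29 m from the left end).
Battery pack: 23 × 9.81 = 225.6 N down at 0.558 m → arm 0.732 m, τ = 225.6 × 0.732 = 165.1 N·m counterclockwise.
Box: 8.44 × 9.81 = 82.8 N down at 1.79 m → arm 0.5 m, τ = 82.8 × 0.5 = 41.4 N·m clockwise.
Sandbag: 29.8 × 9.81 = 292.3 N down at 2.33 m → arm 1.04 m, τ = 292.3 × 1.04 = 304 N·m clockwise.
Net moment of existing loads = 180.3 N·m clockwise.
The sign weighs 27.4 × 9.81 = 268.8 N and must supply an equal counterclockwise moment, so its lever arm about the pivot is 180.3 / 268.8 = 0.671 m.
That puts it at 1.29 − 0.671 = 0.619 m from the left end.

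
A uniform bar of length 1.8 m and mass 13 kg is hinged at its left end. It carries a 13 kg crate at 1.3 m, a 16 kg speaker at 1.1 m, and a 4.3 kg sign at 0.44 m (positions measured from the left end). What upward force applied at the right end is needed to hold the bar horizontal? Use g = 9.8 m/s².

Taking torques about the left end:
Beam weight: 13 × 9.8 = 127.4 N down at 0.9 m → arm 0.9 m, τ = 127.4 × 0.9 = 114.7 N·m clockwise.
Crate: 13 × 9.8 = 127.4 N down at 1.3 m → arm 1.3 m, τ = 127.4 × 1.3 = 165.6 N·m clockwise.
Speaker: 16 × 9.8 = 156.8 N down at 1.1 m → arm 1.1 m, τ = 156.8 × 1.1 = 172.5 N·m clockwise.
Sign: 4.3 × 9.8 = 42.14 N down at 0.44 m → arm 0.44 m, τ = 42.14 × 0.44 = 18.54 N·m clockwise.
Net moment of the loads = 471.3 N·m clockwise.
The upward force F acts at the right end, arm 1.8 m, giving F × 1.8 counterclockwise.
For rotational equilibrium, F × 1.8 = 471.3, so F = 471.3 / 1.8 = 262 N.

F ≈ 262 N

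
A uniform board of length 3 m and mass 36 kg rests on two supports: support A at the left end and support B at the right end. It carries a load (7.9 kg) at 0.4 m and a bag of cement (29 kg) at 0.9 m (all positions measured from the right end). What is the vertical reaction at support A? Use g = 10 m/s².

Taking torques about support B:
Beam weight: 36 × 10 = 360 N down at 1.5 m → arm 1.5 m, τ = 360 × 1.5 = 540 N·m counterclockwise.
Load: 7.9 × 10 = 79 N down at 0.4 m → arm 0.4 m, τ = 79 × 0.4 = 31.6 N·m counterclockwise.
Bag of cement: 29 × 10 = 290 N down at 0.9 m → arm 0.9 m, τ = 290 × 0.9 = 261 N·m counterclockwise.
Net load moment about support B = 832.6 N·m counterclockwise.
Reaction R at support A is upward at 3 m, arm 3 m → moment R × 3 clockwise.
Setting net torque to zero: R × 3 = 832.6 → R = 278 N.

R_A ≈ 278 N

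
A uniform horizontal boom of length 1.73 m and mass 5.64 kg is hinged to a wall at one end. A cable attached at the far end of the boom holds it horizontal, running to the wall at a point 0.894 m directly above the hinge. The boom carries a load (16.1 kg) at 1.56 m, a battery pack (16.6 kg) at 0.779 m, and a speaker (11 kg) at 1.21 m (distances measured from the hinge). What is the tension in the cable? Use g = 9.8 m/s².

T ≈ 694 N

Sum moments about the hinge (the unknown hinge reaction has zero arm there).
Beam weight: 5.64 × 9.8 = 55.27 N down at 0.865 m → arm 0.865 m, τ = 55.27 × 0.865 = 47.81 N·m clockwise.
Load: 16.1 × 9.8 = 157.8 N down at 1.56 m → arm 1.56 m, τ = 157.8 × 1.56 = 246.2 N·m clockwise.
Battery pack: 16.6 × 9.8 = 162.7 N down at 0.779 m → arm 0.779 m, τ = 162.7 × 0.779 = 126.7 N·m clockwise.
Speaker: 11 × 9.8 = 107.8 N down at 1.21 m → arm 1.21 m, τ = 107.8 × 1.21 = 130.4 N·m clockwise.
Total clockwise load moment = 551.1 N·m.
The cable tension T acts at 1.73 m; only its component perpendicular to the boom, T sinθ, produces torque. sinθ = h/√(h²+d²) = 0.894/√(0.894²+1.73²) = 0.4591.
For rotational equilibrium, T × 1.73 × 0.4591 = 551.1, so T = 551.1 / 0.7942 = 694 N.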